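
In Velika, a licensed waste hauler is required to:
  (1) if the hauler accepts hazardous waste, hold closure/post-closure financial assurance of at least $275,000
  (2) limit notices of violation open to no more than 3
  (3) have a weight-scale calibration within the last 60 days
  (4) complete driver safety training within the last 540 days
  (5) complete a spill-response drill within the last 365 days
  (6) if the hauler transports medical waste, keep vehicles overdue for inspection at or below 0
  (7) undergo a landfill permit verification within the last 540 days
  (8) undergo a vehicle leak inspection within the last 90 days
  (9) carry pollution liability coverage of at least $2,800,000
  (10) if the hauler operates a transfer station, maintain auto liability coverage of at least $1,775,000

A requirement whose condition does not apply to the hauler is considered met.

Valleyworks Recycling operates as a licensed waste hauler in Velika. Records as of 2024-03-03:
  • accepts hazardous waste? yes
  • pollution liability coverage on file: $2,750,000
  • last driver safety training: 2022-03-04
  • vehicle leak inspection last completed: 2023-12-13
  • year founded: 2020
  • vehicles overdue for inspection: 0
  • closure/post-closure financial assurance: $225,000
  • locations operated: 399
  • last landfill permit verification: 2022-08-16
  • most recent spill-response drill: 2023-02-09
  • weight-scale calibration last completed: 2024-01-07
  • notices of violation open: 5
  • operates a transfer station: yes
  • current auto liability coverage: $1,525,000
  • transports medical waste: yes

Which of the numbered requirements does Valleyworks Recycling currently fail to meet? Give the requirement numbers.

1. condition 'accepts hazardous waste' holds; closure/post-closure financial assurance $225,000 < $275,000 → not met
2. notices of violation open 5 > 3 → not met
3. weight-scale calibration 56 days ago vs limit 60 → met
4. driver safety training 730 days ago vs limit 540 → not met
5. spill-response drill 388 days ago vs limit 365 → not met
6. condition 'transports medical waste' holds; vehicles overdue for inspection 0 ≤ 0 → met
7. landfill permit verification 565 days ago vs limit 540 → not met
8. vehicle leak inspection 81 days ago vs limit 90 → met
9. pollution liability coverage $2,750,000 < $2,800,000 → not met
10. condition 'operates a transfer station' holds; auto liability coverage $1,525,000 < $1,775,000 → not met
Not met: 1, 2, 4, 5, 7, 9, 10

1, 2, 4, 5, 7, 9, 10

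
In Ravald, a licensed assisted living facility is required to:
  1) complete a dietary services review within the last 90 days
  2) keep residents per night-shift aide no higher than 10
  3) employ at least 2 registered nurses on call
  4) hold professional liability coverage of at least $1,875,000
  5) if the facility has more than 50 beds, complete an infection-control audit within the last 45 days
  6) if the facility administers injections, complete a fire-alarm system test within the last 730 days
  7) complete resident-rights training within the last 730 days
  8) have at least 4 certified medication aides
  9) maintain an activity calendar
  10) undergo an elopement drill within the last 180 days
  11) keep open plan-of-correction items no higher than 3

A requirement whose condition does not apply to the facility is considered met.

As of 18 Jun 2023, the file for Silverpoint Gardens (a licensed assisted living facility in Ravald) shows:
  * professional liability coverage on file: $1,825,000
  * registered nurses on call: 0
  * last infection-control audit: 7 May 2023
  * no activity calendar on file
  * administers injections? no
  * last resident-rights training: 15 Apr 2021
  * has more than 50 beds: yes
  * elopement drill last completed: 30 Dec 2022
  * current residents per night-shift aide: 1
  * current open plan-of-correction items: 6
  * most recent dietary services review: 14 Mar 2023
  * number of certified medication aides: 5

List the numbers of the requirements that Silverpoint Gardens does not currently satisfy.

1, 3, 4, 7, 9, 11

1. dietary services review 96 days ago vs limit 90 → not met
2. residents per night-shift aide 1 ≤ 10 → met
3. registered nurses on call 0 < 2 → not met
4. professional liability coverage $1,825,000 < $1,875,000 → not met
5. condition 'has more than 50 beds' holds; infection-control audit 42 days ago vs limit 45 → met
6. condition 'administers injections' does not hold → requirement n/a → met
7. resident-rights training 794 days ago vs limit 730 → not met
8. certified medication aides 5 ≥ 4 → met
9. activity calendar absent → not met
10. elopement drill 170 days ago vs limit 180 → met
11. open plan-of-correction items 6 > 3 → not met
Not met: 1, 3, 4, 7, 9, 11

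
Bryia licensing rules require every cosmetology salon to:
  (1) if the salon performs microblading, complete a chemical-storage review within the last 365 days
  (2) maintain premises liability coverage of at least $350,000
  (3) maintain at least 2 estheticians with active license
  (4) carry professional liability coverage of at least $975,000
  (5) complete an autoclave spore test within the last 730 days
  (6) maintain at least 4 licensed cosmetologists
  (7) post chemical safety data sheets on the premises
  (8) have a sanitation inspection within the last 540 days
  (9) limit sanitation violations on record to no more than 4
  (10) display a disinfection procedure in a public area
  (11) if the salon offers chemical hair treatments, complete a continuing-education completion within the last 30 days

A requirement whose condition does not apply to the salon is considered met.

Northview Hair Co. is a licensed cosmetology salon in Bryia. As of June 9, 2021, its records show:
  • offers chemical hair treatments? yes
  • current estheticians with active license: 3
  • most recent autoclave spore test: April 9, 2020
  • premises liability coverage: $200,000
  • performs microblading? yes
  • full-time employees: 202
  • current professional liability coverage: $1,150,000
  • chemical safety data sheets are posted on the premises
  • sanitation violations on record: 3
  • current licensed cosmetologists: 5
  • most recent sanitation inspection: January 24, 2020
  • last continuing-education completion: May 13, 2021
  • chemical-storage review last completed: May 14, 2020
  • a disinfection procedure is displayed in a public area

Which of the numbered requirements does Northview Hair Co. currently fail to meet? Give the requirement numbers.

1, 2

1. condition 'performs microblading' holds; chemical-storage review 391 days ago vs limit 365 → not met
2. premises liability coverage $200,000 < $350,000 → not met
3. estheticians with active license 3 ≥ 2 → met
4. professional liability coverage $1,150,000 ≥ $975,000 → met
5. autoclave spore test 426 days ago vs limit 730 → met
6. licensed cosmetologists 5 ≥ 4 → met
7. chemical safety data sheets present → met
8. sanitation inspection 502 days ago vs limit 540 → met
9. sanitation violations on record 3 ≤ 4 → met
10. disinfection procedure present → met
11. condition 'offers chemical hair treatments' holds; continuing-education completion 27 days ago vs limit 30 → met
Not met: 1, 2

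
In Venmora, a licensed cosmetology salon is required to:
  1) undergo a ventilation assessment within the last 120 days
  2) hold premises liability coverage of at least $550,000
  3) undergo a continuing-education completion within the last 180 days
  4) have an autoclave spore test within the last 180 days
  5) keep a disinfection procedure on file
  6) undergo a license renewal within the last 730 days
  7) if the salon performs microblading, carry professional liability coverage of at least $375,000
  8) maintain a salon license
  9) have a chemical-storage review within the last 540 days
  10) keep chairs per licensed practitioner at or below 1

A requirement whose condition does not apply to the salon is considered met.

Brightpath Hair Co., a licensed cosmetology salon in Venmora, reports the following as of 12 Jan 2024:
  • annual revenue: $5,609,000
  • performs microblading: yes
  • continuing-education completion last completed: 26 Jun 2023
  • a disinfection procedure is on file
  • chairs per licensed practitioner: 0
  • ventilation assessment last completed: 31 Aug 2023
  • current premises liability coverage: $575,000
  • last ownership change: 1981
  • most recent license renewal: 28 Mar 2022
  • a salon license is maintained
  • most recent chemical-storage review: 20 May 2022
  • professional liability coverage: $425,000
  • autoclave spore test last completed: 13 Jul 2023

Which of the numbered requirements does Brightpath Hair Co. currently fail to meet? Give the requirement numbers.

1. ventilation assessment 134 days ago vs limit 120 → not met
2. premises liability coverage $575,000 ≥ $550,000 → met
3. continuing-education completion 200 days ago vs limit 180 → not met
4. autoclave spore test 183 days ago vs limit 180 → not met
5. disinfection procedure present → met
6. license renewal 655 days ago vs limit 730 → met
7. condition 'performs microblading' holds; professional liability coverage $425,000 ≥ $375,000 → met
8. salon license present → met
9. chemical-storage review 602 days ago vs limit 540 → not met
10. chairs per licensed practitioner 0 ≤ 1 → met
Not met: 1, 3, 4, 9

1, 3, 4, 9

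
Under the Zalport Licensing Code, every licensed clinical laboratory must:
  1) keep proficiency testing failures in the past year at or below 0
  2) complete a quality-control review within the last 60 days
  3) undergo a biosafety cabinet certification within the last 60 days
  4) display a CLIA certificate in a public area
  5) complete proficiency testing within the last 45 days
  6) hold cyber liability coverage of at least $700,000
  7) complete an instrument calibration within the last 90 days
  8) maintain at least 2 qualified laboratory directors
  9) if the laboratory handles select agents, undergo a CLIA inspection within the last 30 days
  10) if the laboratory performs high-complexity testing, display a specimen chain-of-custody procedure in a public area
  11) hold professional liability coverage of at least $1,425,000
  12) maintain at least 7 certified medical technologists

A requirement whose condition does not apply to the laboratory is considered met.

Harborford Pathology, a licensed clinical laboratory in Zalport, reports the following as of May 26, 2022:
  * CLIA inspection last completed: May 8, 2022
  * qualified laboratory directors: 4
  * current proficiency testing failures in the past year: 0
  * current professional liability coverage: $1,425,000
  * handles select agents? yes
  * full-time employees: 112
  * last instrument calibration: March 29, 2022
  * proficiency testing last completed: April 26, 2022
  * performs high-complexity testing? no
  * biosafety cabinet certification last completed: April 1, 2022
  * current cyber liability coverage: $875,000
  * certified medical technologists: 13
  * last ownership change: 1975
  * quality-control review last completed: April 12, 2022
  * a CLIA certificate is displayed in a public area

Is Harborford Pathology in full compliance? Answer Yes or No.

1. proficiency testing failures in the past year 0 ≤ 0 → met
2. quality-control review 44 days ago vs limit 60 → met
3. biosafety cabinet certification 55 days ago vs limit 60 → met
4. CLIA certificate present → met
5. proficiency testing 30 days ago vs limit 45 → met
6. cyber liability coverage $875,000 ≥ $700,000 → met
7. instrument calibration 58 days ago vs limit 90 → met
8. qualified laboratory directors 4 ≥ 2 → met
9. condition 'handles select agents' holds; CLIA inspection 18 days ago vs limit 30 → met
10. condition 'performs high-complexity testing' does not hold → requirement n/a → met
11. professional liability coverage $1,425,000 ≥ $1,425,000 → met
12. certified medical technologists 13 ≥ 7 → met
All met.

Yes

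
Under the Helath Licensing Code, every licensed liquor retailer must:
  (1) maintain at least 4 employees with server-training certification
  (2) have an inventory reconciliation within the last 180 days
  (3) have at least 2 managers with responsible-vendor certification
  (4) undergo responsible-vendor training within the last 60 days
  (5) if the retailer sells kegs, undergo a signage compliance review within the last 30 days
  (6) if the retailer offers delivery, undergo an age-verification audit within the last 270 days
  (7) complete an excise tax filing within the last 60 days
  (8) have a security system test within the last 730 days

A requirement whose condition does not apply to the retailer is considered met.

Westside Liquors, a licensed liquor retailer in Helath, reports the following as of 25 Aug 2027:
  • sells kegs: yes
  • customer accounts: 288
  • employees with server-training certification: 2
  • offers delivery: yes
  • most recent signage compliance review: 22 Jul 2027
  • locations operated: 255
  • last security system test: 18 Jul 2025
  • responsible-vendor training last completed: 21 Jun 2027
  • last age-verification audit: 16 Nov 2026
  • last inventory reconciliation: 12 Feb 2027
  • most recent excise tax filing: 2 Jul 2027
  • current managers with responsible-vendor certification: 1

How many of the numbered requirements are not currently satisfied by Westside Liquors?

7

1. employees with server-training certification 2 < 4 → not met
2. inventory reconciliation 194 days ago vs limit 180 → not met
3. managers with responsible-vendor certification 1 < 2 → not met
4. responsible-vendor training 65 days ago vs limit 60 → not met
5. condition 'sells kegs' holds; signage compliance review 34 days ago vs limit 30 → not met
6. condition 'offers delivery' holds; age-verification audit 282 days ago vs limit 270 → not met
7. excise tax filing 54 days ago vs limit 60 → met
8. security system test 768 days ago vs limit 730 → not met
Not met: 7 of 8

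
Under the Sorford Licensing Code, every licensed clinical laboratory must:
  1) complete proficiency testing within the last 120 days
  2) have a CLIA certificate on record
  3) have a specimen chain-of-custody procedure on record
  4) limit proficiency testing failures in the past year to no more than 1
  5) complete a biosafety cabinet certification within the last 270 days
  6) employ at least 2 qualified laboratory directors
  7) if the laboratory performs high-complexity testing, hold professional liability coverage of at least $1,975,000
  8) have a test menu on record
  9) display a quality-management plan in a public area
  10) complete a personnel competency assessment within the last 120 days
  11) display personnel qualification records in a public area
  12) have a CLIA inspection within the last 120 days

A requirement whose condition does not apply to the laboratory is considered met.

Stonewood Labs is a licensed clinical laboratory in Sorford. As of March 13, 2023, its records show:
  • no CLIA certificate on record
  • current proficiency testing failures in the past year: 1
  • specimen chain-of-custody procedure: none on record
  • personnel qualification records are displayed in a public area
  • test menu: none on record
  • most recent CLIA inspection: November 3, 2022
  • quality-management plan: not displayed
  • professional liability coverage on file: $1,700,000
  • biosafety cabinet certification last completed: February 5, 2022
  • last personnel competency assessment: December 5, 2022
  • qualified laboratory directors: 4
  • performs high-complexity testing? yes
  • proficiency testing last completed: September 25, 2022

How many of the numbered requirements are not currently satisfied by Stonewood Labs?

8

1. proficiency testing 169 days ago vs limit 120 → not met
2. CLIA certificate absent → not met
3. specimen chain-of-custody procedure absent → not met
4. proficiency testing failures in the past year 1 ≤ 1 → met
5. biosafety cabinet certification 401 days ago vs limit 270 → not met
6. qualified laboratory directors 4 ≥ 2 → met
7. condition 'performs high-complexity testing' holds; professional liability coverage $1,700,000 < $1,975,000 → not met
8. test menu absent → not met
9. quality-management plan absent → not met
10. personnel competency assessment 98 days ago vs limit 120 → met
11. personnel qualification records present → met
12. CLIA inspection 130 days ago vs limit 120 → not met
Not met: 8 of 12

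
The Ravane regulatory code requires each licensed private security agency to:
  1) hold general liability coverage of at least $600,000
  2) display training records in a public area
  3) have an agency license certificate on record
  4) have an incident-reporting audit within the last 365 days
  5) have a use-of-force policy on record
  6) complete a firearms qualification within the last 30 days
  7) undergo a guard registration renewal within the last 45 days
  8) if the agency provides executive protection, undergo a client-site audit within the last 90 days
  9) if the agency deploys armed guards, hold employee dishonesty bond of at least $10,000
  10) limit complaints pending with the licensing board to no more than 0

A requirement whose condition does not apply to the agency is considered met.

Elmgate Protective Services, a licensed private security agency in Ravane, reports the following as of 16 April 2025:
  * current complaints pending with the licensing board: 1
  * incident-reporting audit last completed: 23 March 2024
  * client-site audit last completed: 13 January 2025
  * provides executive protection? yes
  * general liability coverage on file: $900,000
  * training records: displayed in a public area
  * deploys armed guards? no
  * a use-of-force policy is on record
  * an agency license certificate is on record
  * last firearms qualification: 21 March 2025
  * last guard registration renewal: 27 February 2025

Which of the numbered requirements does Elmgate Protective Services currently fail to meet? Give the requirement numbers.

1. general liability coverage $900,000 ≥ $600,000 → met
2. training records present → met
3. agency license certificate present → met
4. incident-reporting audit 389 days ago vs limit 365 → not met
5. use-of-force policy present → met
6. firearms qualification 26 days ago vs limit 30 → met
7. guard registration renewal 48 days ago vs limit 45 → not met
8. condition 'provides executive protection' holds; client-site audit 93 days ago vs limit 90 → not met
9. condition 'deploys armed guards' does not hold → requirement n/a → met
10. complaints pending with the licensing board 1 > 0 → not met
Not met: 4, 7, 8, 10

4, 7, 8, 10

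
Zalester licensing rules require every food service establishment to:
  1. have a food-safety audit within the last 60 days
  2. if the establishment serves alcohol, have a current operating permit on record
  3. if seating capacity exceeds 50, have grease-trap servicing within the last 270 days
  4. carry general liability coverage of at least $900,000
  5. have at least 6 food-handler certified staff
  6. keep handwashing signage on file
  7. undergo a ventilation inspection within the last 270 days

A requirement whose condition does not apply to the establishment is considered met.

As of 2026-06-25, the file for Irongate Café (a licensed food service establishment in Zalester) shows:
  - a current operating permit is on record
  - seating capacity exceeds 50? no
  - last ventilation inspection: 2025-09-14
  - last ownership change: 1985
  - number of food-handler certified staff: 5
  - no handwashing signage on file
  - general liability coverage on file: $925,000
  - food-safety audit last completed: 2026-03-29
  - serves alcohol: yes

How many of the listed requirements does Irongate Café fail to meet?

1. food-safety audit 88 days ago vs limit 60 → not met
2. condition 'serves alcohol' holds; current operating permit present → met
3. condition 'seating capacity exceeds 50' does not hold → requirement n/a → met
4. general liability coverage $925,000 ≥ $900,000 → met
5. food-handler certified staff 5 < 6 → not met
6. handwashing signage absent → not met
7. ventilation inspection 284 days ago vs limit 270 → not met
Not met: 4 of 7

4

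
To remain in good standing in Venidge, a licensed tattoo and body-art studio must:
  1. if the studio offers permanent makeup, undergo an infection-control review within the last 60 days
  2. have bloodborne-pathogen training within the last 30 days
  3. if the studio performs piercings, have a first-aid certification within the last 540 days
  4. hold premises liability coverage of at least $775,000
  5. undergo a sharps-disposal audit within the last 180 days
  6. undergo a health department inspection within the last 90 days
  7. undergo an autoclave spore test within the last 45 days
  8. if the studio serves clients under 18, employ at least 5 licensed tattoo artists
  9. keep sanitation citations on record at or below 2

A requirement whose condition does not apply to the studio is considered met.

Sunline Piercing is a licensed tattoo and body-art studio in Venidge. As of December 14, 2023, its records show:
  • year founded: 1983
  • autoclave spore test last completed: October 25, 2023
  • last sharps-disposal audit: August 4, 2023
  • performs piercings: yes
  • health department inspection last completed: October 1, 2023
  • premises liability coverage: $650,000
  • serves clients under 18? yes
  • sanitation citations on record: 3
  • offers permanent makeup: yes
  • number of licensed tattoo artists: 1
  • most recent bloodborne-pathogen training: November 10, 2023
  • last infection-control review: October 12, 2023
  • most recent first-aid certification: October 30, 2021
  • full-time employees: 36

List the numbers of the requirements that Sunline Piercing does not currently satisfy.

1. condition 'offers permanent makeup' holds; infection-control review 63 days ago vs limit 60 → not met
2. bloodborne-pathogen training 34 days ago vs limit 30 → not met
3. condition 'performs piercings' holds; first-aid certification 775 days ago vs limit 540 → not met
4. premises liability coverage $650,000 < $775,000 → not met
5. sharps-disposal audit 132 days ago vs limit 180 → met
6. health department inspection 74 days ago vs limit 90 → met
7. autoclave spore test 50 days ago vs limit 45 → not met
8. condition 'serves clients under 18' holds; licensed tattoo artists 1 < 5 → not met
9. sanitation citations on record 3 > 2 → not met
Not met: 1, 2, 3, 4, 7, 8, 9

1, 2, 3, 4, 7, 8, 9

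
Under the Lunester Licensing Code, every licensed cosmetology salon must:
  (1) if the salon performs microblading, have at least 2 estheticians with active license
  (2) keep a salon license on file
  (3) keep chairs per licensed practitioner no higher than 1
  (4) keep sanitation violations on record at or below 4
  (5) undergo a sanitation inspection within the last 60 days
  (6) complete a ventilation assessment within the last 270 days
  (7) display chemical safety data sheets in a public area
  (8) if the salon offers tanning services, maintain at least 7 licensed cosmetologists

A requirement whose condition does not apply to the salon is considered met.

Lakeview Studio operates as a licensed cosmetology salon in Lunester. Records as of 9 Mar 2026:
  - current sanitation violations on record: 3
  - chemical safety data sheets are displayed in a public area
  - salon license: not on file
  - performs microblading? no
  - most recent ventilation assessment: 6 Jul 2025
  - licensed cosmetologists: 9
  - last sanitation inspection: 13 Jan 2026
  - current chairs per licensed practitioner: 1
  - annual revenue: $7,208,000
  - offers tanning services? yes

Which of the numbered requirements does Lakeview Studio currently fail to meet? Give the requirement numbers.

2

1. condition 'performs microblading' does not hold → requirement n/a → met
2. salon license absent → not met
3. chairs per licensed practitioner 1 ≤ 1 → met
4. sanitation violations on record 3 ≤ 4 → met
5. sanitation inspection 55 days ago vs limit 60 → met
6. ventilation assessment 246 days ago vs limit 270 → met
7. chemical safety data sheets present → met
8. condition 'offers tanning services' holds; licensed cosmetologists 9 ≥ 7 → met
Not met: 2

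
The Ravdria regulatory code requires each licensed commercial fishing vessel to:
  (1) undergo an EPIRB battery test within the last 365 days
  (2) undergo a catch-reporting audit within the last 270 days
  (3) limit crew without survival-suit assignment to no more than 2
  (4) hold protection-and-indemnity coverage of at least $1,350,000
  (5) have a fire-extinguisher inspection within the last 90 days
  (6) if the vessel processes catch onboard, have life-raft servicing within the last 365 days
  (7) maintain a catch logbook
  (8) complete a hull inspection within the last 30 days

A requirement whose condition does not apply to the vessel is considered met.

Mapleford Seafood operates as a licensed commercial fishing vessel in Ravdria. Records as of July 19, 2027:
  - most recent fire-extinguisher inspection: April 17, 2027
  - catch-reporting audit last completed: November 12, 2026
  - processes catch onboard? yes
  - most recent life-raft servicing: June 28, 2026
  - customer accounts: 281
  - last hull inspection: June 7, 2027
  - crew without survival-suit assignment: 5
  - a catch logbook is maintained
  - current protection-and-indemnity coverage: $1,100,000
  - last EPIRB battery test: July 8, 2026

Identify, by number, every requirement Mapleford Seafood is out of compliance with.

1, 3, 4, 5, 6, 8

1. EPIRB battery test 376 days ago vs limit 365 → not met
2. catch-reporting audit 249 days ago vs limit 270 → met
3. crew without survival-suit assignment 5 > 2 → not met
4. protection-and-indemnity coverage $1,100,000 < $1,350,000 → not met
5. fire-extinguisher inspection 93 days ago vs limit 90 → not met
6. condition 'processes catch onboard' holds; life-raft servicing 386 days ago vs limit 365 → not met
7. catch logbook present → met
8. hull inspection 42 days ago vs limit 30 → not met
Not met: 1, 3, 4, 5, 6, 8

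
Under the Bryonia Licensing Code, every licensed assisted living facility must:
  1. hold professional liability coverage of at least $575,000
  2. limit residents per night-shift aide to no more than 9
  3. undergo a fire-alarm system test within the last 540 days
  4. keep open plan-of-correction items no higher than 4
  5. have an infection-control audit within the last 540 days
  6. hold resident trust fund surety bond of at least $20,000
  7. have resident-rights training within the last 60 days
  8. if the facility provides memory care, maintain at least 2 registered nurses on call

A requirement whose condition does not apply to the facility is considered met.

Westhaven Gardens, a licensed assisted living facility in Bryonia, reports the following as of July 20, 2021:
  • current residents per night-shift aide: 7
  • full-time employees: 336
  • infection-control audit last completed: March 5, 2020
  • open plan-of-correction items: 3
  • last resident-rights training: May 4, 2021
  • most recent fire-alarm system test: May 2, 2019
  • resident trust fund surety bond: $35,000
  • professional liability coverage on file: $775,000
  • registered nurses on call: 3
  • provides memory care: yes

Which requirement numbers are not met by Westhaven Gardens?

3, 7

1. professional liability coverage $775,000 ≥ $575,000 → met
2. residents per night-shift aide 7 ≤ 9 → met
3. fire-alarm system test 810 days ago vs limit 540 → not met
4. open plan-of-correction items 3 ≤ 4 → met
5. infection-control audit 502 days ago vs limit 540 → met
6. resident trust fund surety bond $35,000 ≥ $20,000 → met
7. resident-rights training 77 days ago vs limit 60 → not met
8. condition 'provides memory care' holds; registered nurses on call 3 ≥ 2 → met
Not met: 3, 7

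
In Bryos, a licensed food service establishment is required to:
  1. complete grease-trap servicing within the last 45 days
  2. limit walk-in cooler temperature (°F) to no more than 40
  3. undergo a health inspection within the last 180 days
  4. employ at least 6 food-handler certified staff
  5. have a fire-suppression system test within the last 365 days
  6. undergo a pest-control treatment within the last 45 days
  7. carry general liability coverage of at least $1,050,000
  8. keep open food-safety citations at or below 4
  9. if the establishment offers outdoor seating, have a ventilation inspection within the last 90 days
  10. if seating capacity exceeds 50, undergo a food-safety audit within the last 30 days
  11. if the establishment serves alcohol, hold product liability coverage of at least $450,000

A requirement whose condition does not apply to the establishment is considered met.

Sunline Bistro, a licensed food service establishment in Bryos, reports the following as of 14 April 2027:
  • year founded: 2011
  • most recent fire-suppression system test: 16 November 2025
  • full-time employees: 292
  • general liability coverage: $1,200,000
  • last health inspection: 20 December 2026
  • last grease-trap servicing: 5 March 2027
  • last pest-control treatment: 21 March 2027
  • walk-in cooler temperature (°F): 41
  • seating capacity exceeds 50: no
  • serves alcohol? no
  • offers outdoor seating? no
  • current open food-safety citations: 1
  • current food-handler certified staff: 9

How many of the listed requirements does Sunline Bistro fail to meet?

2

1. grease-trap servicing 40 days ago vs limit 45 → met
2. walk-in cooler temperature (°F) 41 > 40 → not met
3. health inspection 115 days ago vs limit 180 → met
4. food-handler certified staff 9 ≥ 6 → met
5. fire-suppression system test 514 days ago vs limit 365 → not met
6. pest-control treatment 24 days ago vs limit 45 → met
7. general liability coverage $1,200,000 ≥ $1,050,000 → met
8. open food-safety citations 1 ≤ 4 → met
9. condition 'offers outdoor seating' does not hold → requirement n/a → met
10. condition 'seating capacity exceeds 50' does not hold → requirement n/a → met
11. condition 'serves alcohol' does not hold → requirement n/a → met
Not met: 2 of 11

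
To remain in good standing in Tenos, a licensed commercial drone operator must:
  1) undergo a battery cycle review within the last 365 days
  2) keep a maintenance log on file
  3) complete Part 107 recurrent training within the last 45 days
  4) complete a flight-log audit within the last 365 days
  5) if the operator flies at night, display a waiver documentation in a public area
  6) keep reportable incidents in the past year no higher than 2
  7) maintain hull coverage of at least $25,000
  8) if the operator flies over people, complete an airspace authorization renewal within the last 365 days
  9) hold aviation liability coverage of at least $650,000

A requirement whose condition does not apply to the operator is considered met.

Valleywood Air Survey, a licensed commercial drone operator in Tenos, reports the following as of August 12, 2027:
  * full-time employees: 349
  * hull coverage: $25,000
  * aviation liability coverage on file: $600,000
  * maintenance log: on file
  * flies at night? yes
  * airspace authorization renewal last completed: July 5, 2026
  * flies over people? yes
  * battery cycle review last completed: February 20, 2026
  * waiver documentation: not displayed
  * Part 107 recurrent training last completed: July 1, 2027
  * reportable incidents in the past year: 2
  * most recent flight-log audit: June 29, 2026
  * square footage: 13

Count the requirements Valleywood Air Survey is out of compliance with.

5

1. battery cycle review 538 days ago vs limit 365 → not met
2. maintenance log present → met
3. Part 107 recurrent training 42 days ago vs limit 45 → met
4. flight-log audit 409 days ago vs limit 365 → not met
5. condition 'flies at night' holds; waiver documentation absent → not met
6. reportable incidents in the past year 2 ≤ 2 → met
7. hull coverage $25,000 ≥ $25,000 → met
8. condition 'flies over people' holds; airspace authorization renewal 403 days ago vs limit 365 → not met
9. aviation liability coverage $600,000 < $650,000 → not met
Not met: 5 of 9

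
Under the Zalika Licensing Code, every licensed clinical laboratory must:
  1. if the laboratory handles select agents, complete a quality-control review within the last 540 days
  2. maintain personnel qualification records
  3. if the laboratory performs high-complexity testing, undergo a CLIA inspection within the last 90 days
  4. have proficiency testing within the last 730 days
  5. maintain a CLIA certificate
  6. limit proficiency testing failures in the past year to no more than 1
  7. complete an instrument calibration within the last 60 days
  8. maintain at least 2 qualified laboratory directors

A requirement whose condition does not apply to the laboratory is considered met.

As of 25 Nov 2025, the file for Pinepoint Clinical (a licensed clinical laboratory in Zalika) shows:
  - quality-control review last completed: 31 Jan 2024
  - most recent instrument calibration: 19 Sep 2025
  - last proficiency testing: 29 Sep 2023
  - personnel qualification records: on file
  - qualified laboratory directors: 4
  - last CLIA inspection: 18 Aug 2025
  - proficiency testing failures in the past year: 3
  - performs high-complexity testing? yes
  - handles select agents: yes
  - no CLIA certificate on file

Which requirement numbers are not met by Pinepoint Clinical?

1, 3, 4, 5, 6, 7

1. condition 'handles select agents' holds; quality-control review 664 days ago vs limit 540 → not met
2. personnel qualification records present → met
3. condition 'performs high-complexity testing' holds; CLIA inspection 99 days ago vs limit 90 → not met
4. proficiency testing 788 days ago vs limit 730 → not met
5. CLIA certificate absent → not met
6. proficiency testing failures in the past year 3 > 1 → not met
7. instrument calibration 67 days ago vs limit 60 → not met
8. qualified laboratory directors 4 ≥ 2 → met
Not met: 1, 3, 4, 5, 6, 7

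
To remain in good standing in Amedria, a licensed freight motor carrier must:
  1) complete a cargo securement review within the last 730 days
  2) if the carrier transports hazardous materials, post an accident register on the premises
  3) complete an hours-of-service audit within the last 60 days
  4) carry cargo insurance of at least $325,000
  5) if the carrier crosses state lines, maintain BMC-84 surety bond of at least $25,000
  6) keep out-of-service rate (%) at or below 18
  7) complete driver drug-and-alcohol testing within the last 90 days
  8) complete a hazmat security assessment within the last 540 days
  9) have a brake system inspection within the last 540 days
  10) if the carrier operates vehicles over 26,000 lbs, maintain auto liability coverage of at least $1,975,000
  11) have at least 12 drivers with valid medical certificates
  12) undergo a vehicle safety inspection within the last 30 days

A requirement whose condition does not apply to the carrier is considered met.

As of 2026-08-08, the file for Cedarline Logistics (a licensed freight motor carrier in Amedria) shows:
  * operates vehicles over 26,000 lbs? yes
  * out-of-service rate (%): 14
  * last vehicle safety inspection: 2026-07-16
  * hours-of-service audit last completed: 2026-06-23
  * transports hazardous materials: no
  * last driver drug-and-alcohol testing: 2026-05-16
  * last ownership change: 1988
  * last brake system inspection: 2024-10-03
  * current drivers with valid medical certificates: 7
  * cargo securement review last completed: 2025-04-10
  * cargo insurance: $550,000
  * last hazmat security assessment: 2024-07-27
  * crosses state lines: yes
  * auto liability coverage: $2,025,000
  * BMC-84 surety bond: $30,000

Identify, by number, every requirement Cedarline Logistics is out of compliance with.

1. cargo securement review 485 days ago vs limit 730 → met
2. condition 'transports hazardous materials' does not hold → requirement n/a → met
3. hours-of-service audit 46 days ago vs limit 60 → met
4. cargo insurance $550,000 ≥ $325,000 → met
5. condition 'crosses state lines' holds; BMC-84 surety bond $30,000 ≥ $25,000 → met
6. out-of-service rate (%) 14 ≤ 18 → met
7. driver drug-and-alcohol testing 84 days ago vs limit 90 → met
8. hazmat security assessment 742 days ago vs limit 540 → not met
9. brake system inspection 674 days ago vs limit 540 → not met
10. condition 'operates vehicles over 26,000 lbs' holds; auto liability coverage $2,025,000 ≥ $1,975,000 → met
11. drivers with valid medical certificates 7 < 12 → not met
12. vehicle safety inspection 23 days ago vs limit 30 → met
Not met: 8, 9, 11

8, 9, 11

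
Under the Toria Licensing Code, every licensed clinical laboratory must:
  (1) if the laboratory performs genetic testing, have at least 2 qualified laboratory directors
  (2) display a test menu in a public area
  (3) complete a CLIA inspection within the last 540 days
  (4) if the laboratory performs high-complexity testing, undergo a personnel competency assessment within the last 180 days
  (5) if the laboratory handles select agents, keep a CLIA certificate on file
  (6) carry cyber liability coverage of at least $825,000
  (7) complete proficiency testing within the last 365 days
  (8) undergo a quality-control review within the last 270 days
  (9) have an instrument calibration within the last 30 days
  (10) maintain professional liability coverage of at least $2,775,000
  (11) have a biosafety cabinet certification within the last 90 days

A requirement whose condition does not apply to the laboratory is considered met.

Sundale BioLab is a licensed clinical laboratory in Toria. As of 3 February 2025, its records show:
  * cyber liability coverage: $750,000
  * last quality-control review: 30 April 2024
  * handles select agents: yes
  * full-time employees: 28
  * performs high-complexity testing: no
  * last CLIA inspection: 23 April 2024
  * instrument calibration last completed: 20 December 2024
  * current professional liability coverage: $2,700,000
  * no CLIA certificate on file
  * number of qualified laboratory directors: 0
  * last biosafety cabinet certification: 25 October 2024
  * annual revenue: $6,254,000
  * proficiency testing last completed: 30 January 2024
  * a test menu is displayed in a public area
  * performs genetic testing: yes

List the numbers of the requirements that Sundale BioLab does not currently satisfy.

1. condition 'performs genetic testing' holds; qualified laboratory directors 0 < 2 → not met
2. test menu present → met
3. CLIA inspection 286 days ago vs limit 540 → met
4. condition 'performs high-complexity testing' does not hold → requirement n/a → met
5. condition 'handles select agents' holds; CLIA certificate absent → not met
6. cyber liability coverage $750,000 < $825,000 → not met
7. proficiency testing 370 days ago vs limit 365 → not met
8. quality-control review 279 days ago vs limit 270 → not met
9. instrument calibration 45 days ago vs limit 30 → not met
10. professional liability coverage $2,700,000 < $2,775,000 → not met
11. biosafety cabinet certification 101 days ago vs limit 90 → not met
Not met: 1, 5, 6, 7, 8, 9, 10, 11

1, 5, 6, 7, 8, 9, 10, 11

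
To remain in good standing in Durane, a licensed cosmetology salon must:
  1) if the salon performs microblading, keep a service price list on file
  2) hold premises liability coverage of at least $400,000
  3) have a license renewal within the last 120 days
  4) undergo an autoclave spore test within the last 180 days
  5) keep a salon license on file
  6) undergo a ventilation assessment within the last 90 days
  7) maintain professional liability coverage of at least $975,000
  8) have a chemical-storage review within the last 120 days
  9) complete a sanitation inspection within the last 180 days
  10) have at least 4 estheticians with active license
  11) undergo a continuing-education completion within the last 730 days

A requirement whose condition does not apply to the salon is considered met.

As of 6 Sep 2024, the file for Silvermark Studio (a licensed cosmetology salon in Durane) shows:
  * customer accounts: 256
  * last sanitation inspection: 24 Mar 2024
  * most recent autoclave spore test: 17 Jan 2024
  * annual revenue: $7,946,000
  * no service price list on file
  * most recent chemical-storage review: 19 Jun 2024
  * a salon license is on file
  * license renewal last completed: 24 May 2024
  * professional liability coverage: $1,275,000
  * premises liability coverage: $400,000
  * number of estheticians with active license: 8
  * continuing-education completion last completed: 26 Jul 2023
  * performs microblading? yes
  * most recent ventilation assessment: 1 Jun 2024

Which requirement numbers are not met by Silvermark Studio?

1, 4, 6

1. condition 'performs microblading' holds; service price list absent → not met
2. premises liability coverage $400,000 ≥ $400,000 → met
3. license renewal 105 days ago vs limit 120 → met
4. autoclave spore test 233 days ago vs limit 180 → not met
5. salon license present → met
6. ventilation assessment 97 days ago vs limit 90 → not met
7. professional liability coverage $1,275,000 ≥ $975,000 → met
8. chemical-storage review 79 days ago vs limit 120 → met
9. sanitation inspection 166 days ago vs limit 180 → met
10. estheticians with active license 8 ≥ 4 → met
11. continuing-education completion 408 days ago vs limit 730 → met
Not met: 1, 4, 6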